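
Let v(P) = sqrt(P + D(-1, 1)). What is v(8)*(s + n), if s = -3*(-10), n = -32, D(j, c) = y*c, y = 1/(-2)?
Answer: -sqrt(30) ≈ -5.4772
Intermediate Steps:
y = -1/2 ≈ -0.50000
D(j, c) = -c/2
v(P) = sqrt(-1/2 + P) (v(P) = sqrt(P - 1/2*1) = sqrt(P - 1/2) = sqrt(-1/2 + P))
s = 30
v(8)*(s + n) = (sqrt(-2 + 4*8)/2)*(30 - 32) = (sqrt(-2 + 32)/2)*(-2) = (sqrt(30)/2)*(-2) = -sqrt(30)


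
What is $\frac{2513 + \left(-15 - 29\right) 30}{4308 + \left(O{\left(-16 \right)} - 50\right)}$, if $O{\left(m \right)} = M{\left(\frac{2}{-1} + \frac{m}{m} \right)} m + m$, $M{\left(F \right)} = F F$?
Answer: $\frac{1193}{4226} \approx 0.2823$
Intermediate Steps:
$M{\left(F \right)} = F^{2}$
$O{\left(m \right)} = 2 m$ ($O{\left(m \right)} = \left(\frac{2}{-1} + \frac{m}{m}\right)^{2} m + m = \left(2 \left(-1\right) + 1\right)^{2} m + m = \left(-2 + 1\right)^{2} m + m = \left(-1\right)^{2} m + m = 1 m + m = m + m = 2 m$)
$\frac{2513 + \left(-15 - 29\right) 30}{4308 + \left(O{\left(-16 \right)} - 50\right)} = \frac{2513 + \left(-15 - 29\right) 30}{4308 + \left(2 \left(-16\right) - 50\right)} = \frac{2513 - 1320}{4308 - 82} = \frac{1193}{4226}$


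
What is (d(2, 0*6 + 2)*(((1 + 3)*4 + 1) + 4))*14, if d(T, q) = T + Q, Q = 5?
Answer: 2058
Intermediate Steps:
d(T, q) = 5 + T (d(T, q) = T + 5 = 5 + T)
(d(2, 0*6 + 2)*(((1 + 3)*4 + 1) + 4))*14 = ((5 + 2)*(((1 + 3)*4 + 1) + 4))*14 = (7*((4*4 + 1) + 4))*14 = (7*((16 + 1) + 4))*14 = (7*(17 + 4))*14 = (7*21)*14 = 147*14 = 2058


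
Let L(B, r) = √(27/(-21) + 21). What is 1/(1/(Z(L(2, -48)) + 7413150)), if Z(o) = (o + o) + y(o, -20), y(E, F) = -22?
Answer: 7413128 + 2*√966/7 ≈ 7.4131e+6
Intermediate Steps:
L(B, r) = √966/7 (L(B, r) = √(27*(-1/21) + 21) = √(-9/7 + 21) = √(138/7) = √966/7)
Z(o) = -22 + 2*o (Z(o) = (o + o) - 22 = 2*o - 22 = -22 + 2*o)
1/(1/(Z(L(2, -48)) + 7413150)) = 1/(1/((-22 + 2*(√966/7)) + 7413150)) = 1/(1/((-22 + 2*√966/7) + 7413150)) = 1/(1/(7413128 + 2*√966/7)) = 7413128 + 2*√966/7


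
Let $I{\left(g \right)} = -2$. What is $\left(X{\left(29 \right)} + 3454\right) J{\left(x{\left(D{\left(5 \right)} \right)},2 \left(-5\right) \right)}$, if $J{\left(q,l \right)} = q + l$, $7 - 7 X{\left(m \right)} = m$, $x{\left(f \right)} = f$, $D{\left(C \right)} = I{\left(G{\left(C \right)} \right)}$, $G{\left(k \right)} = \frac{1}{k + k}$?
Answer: $- \frac{289872}{7} \approx -41410.0$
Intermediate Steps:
$G{\left(k \right)} = \frac{1}{2 k}$
$D{\left(C \right)} = -2$
$X{\left(m \right)} = 1 - \frac{m}{7}$
$J{\left(q,l \right)} = l + q$
$\left(X{\left(29 \right)} + 3454\right) J{\left(x{\left(D{\left(5 \right)} \right)},2 \left(-5\right) \right)} = \left(\left(1 - \frac{29}{7}\right) + 3454\right) \left(2 \left(-5\right) - 2\right) = \left(\left(1 - \frac{29}{7}\right) + 3454\right) \left(-10 - 2\right) = \left(- \frac{22}{7} + 3454\right) \left(-12\right) = \frac{24156}{7} \left(-12\right) = - \frac{289872}{7}$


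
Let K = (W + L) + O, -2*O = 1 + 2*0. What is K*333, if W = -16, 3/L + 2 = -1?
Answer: -11655/2 ≈ -5827.5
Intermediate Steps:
L = -1 (L = 3/(-2 - 1) = 3/(-3) = 3*(-1/3) = -1)
O = -1/2 (O = -(1 + 2*0)/2 = -(1 + 0)/2 = -1/2*1 = -1/2 ≈ -0.50000)
K = -35/2 (K = (-16 - 1) - 1/2 = -17 - 1/2 = -35/2 ≈ -17.500)
K*333 = -35/2*333 = -11655/2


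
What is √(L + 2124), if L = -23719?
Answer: I*√21595 ≈ 146.95*I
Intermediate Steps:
√(L + 2124) = √(-23719 + 2124) = √(-21595) = I*√21595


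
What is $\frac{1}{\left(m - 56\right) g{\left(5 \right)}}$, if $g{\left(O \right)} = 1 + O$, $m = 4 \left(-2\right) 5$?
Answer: $- \frac{1}{576} \approx -0.0017361$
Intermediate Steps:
$m = -40$ ($m = \left(-8\right) 5 = -40$)
$\frac{1}{\left(m - 56\right) g{\left(5 \right)}} = \frac{1}{\left(-40 - 56\right) \left(1 + 5\right)} = \frac{1}{\left(-40 - 56\right) 6} = \frac{1}{\left(-96\right) 6} = \frac{1}{-576} = - \frac{1}{576}$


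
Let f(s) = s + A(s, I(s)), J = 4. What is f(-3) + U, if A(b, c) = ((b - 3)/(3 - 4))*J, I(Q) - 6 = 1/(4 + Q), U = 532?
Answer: 553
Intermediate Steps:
I(Q) = 6 + 1/(4 + Q)
A(b, c) = 12 - 4*b (A(b, c) = ((b - 3)/(3 - 4))*4 = ((-3 + b)/(-1))*4 = ((-3 + b)*(-1))*4 = (3 - b)*4 = 12 - 4*b)
f(s) = 12 - 3*s (f(s) = s + (12 - 4*s) = 12 - 3*s)
f(-3) + U = (12 - 3*(-3)) + 532 = (12 + 9) + 532 = 21 + 532 = 553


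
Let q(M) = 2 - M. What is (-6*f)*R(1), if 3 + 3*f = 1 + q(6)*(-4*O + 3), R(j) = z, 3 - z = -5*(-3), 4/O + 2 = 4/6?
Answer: -1488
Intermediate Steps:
O = -3 (O = 4/(-2 + 4/6) = 4/(-2 + 4*(1/6)) = 4/(-2 + 2/3) = 4/(-4/3) = 4*(-3/4) = -3)
z = -12 (z = 3 - (-5)*(-3) = 3 - 1*15 = 3 - 15 = -12)
R(j) = -12
f = -62/3 (f = -1 + (1 + (2 - 1*6)*(-4*(-3) + 3))/3 = -1 + (1 + (2 - 6)*(12 + 3))/3 = -1 + (1 - 4*15)/3 = -1 + (1 - 60)/3 = -1 + (1/3)*(-59) = -1 - 59/3 = -62/3 ≈ -20.667)
(-6*f)*R(1) = -6*(-62/3)*(-12) = 124*(-12) = -1488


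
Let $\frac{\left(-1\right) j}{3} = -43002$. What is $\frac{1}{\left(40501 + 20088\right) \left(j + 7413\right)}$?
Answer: $\frac{1}{8265490791} \approx 1.2098 \cdot 10^{-10}$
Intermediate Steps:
$j = 129006$ ($j = \left(-3\right) \left(-43002\right) = 129006$)
$\frac{1}{\left(40501 + 20088\right) \left(j + 7413\right)} = \frac{1}{\left(40501 + 20088\right) \left(129006 + 7413\right)} = \frac{1}{60589 \cdot 136419} = \frac{1}{8265490791}$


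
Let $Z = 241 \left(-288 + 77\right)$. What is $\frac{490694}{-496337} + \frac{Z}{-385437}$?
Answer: $- \frac{8625915289}{10068770751} \approx -0.8567$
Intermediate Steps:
$Z = -50851$ ($Z = 241 \left(-211\right) = -50851$)
$\frac{490694}{-496337} + \frac{Z}{-385437} = \frac{490694}{-496337} - \frac{50851}{-385437} = 490694 \left(- \frac{1}{496337}\right) - - \frac{50851}{385437} = - \frac{25826}{26123} + \frac{50851}{385437} = - \frac{8625915289}{10068770751}$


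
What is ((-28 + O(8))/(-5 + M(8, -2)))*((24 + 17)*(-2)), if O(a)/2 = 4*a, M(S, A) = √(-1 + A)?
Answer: 3690/7 + 738*I*√3/7 ≈ 527.14 + 182.61*I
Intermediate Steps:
O(a) = 8*a (O(a) = 2*(4*a) = 8*a)
((-28 + O(8))/(-5 + M(8, -2)))*((24 + 17)*(-2)) = ((-28 + 8*8)/(-5 + √(-1 - 2)))*((24 + 17)*(-2)) = ((-28 + 64)/(-5 + √(-3)))*(41*(-2)) = (36/(-5 + I*√3))*(-82) = -2952/(-5 + I*√3)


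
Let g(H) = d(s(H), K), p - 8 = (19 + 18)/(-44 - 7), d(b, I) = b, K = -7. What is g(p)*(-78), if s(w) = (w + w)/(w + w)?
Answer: -78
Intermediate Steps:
s(w) = 1 (s(w) = (2*w)/((2*w)) = (2*w)*(1/(2*w)) = 1)
p = 371/51 (p = 8 + (19 + 18)/(-44 - 7) = 8 + 37/(-51) = 8 + 37*(-1/51) = 8 - 37/51 = 371/51 ≈ 7.2745)
g(H) = 1
g(p)*(-78) = 1*(-78) = -78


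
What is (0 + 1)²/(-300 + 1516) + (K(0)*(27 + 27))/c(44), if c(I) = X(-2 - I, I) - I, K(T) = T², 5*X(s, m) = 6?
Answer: 1/1216 ≈ 0.00082237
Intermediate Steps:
X(s, m) = 6/5 (X(s, m) = (⅕)*6 = 6/5)
c(I) = 6/5 - I
(0 + 1)²/(-300 + 1516) + (K(0)*(27 + 27))/c(44) = (0 + 1)²/(-300 + 1516) + (0²*(27 + 27))/(6/5 - 1*44) = 1²/1216 + (0*54)/(6/5 - 44) = 1*(1/1216) + 0/(-214/5) = 1/1216 + 0*(-5/214) = 1/1216 + 0 = 1/1216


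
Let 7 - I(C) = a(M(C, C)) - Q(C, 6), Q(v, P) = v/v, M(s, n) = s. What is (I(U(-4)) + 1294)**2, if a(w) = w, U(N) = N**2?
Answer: 1653796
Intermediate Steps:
Q(v, P) = 1
I(C) = 8 - C (I(C) = 7 - (C - 1*1) = 7 - (C - 1) = 7 - (-1 + C) = 7 + (1 - C) = 8 - C)
(I(U(-4)) + 1294)**2 = ((8 - 1*(-4)**2) + 1294)**2 = ((8 - 1*16) + 1294)**2 = ((8 - 16) + 1294)**2 = (-8 + 1294)**2 = 1286**2 = 1653796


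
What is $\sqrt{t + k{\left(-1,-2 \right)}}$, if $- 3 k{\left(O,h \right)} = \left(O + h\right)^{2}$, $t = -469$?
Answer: $2 i \sqrt{118} \approx 21.726 i$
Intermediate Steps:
$k{\left(O,h \right)} = - \frac{\left(O + h\right)^{2}}{3}$
$\sqrt{t + k{\left(-1,-2 \right)}} = \sqrt{-469 - \frac{\left(-1 - 2\right)^{2}}{3}} = \sqrt{-469 - \frac{\left(-3\right)^{2}}{3}} = \sqrt{-469 - 3} = \sqrt{-472} = 2 i \sqrt{118}$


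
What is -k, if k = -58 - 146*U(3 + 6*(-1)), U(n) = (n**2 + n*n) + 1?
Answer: 2832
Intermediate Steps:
U(n) = 1 + 2*n**2 (U(n) = (n**2 + n**2) + 1 = 2*n**2 + 1 = 1 + 2*n**2)
k = -2832 (k = -58 - 146*(1 + 2*(3 + 6*(-1))**2) = -58 - 146*(1 + 2*(3 - 6)**2) = -58 - 146*(1 + 2*(-3)**2) = -58 - 146*(1 + 2*9) = -58 - 146*(1 + 18) = -58 - 146*19 = -58 - 2774 = -2832)
-k = -1*(-2832) = 2832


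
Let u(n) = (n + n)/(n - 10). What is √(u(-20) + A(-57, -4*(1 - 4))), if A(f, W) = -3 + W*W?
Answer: √1281/3 ≈ 11.930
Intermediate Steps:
A(f, W) = -3 + W²
u(n) = 2*n/(-10 + n) (u(n) = (2*n)/(-10 + n) = 2*n/(-10 + n))
√(u(-20) + A(-57, -4*(1 - 4))) = √(2*(-20)/(-10 - 20) + (-3 + (-4*(1 - 4))²)) = √(2*(-20)/(-30) + (-3 + (-4*(-3))²)) = √(2*(-20)*(-1/30) + (-3 + 12²)) = √(4/3 + (-3 + 144)) = √(4/3 + 141) = √(427/3) = √1281/3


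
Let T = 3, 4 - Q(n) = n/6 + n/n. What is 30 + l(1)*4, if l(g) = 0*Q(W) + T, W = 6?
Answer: 42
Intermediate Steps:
Q(n) = 3 - n/6 (Q(n) = 4 - (n/6 + n/n) = 4 - (n*(⅙) + 1) = 4 - (n/6 + 1) = 4 - (1 + n/6) = 4 + (-1 - n/6) = 3 - n/6)
l(g) = 3 (l(g) = 0*(3 - ⅙*6) + 3 = 0*(3 - 1) + 3 = 0*2 + 3 = 0 + 3 = 3)
30 + l(1)*4 = 30 + 3*4 = 30 + 12 = 42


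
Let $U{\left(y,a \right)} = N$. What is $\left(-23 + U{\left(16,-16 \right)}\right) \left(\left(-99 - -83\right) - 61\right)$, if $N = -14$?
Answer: $2849$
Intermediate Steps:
$U{\left(y,a \right)} = -14$
$\left(-23 + U{\left(16,-16 \right)}\right) \left(\left(-99 - -83\right) - 61\right) = \left(-23 - 14\right) \left(\left(-99 - -83\right) - 61\right) = - 37 \left(\left(-99 + 83\right) - 61\right) = - 37 \left(-16 - 61\right) = \left(-37\right) \left(-77\right) = 2849$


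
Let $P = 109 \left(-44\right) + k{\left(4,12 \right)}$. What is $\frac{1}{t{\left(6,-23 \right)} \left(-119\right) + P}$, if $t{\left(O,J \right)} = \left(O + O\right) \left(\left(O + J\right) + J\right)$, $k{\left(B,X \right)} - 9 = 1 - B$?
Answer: $\frac{1}{52330} \approx 1.9109 \cdot 10^{-5}$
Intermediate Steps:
$k{\left(B,X \right)} = 10 - B$ ($k{\left(B,X \right)} = 9 - \left(-1 + B\right) = 10 - B$)
$t{\left(O,J \right)} = 2 O \left(O + 2 J\right)$ ($t{\left(O,J \right)} = 2 O \left(\left(J + O\right) + J\right) = 2 O \left(O + 2 J\right)$)
$P = -4790$ ($P = 109 \left(-44\right) + \left(10 - 4\right) = -4796 + \left(10 - 4\right) = -4796 + 6 = -4790$)
$\frac{1}{t{\left(6,-23 \right)} \left(-119\right) + P} = \frac{1}{2 \cdot 6 \left(6 + 2 \left(-23\right)\right) \left(-119\right) - 4790} = \frac{1}{2 \cdot 6 \left(6 - 46\right) \left(-119\right) - 4790} = \frac{1}{2 \cdot 6 \left(-40\right) \left(-119\right) - 4790} = \frac{1}{\left(-480\right) \left(-119\right) - 4790} = \frac{1}{57120 - 4790} = \frac{1}{52330}$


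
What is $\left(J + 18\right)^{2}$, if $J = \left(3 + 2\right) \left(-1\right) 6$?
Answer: $144$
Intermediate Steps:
$J = -30$ ($J = 5 \left(-1\right) 6 = \left(-5\right) 6 = -30$)
$\left(J + 18\right)^{2} = \left(-30 + 18\right)^{2} = \left(-12\right)^{2} = 144$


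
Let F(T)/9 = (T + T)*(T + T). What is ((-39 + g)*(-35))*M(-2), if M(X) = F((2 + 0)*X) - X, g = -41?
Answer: 1618400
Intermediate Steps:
F(T) = 36*T² (F(T) = 9*((T + T)*(T + T)) = 9*((2*T)*(2*T)) = 9*(4*T²) = 36*T²)
M(X) = -X + 144*X² (M(X) = 36*((2 + 0)*X)² - X = 36*(2*X)² - X = 36*(4*X²) - X = 144*X² - X = -X + 144*X²)
((-39 + g)*(-35))*M(-2) = ((-39 - 41)*(-35))*(-2*(-1 + 144*(-2))) = (-80*(-35))*(-2*(-1 - 288)) = 2800*(-2*(-289)) = 2800*578 = 1618400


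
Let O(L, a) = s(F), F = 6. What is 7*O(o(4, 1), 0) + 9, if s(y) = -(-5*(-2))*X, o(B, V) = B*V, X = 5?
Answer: -341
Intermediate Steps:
s(y) = -50 (s(y) = -(-5*(-2))*5 = -10*5 = -1*50 = -50)
O(L, a) = -50
7*O(o(4, 1), 0) + 9 = 7*(-50) + 9 = -350 + 9 = -341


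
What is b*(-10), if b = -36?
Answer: 360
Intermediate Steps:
b*(-10) = -36*(-10) = 360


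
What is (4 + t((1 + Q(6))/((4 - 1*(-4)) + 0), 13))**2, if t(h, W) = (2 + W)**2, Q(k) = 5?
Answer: 52441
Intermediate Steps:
(4 + t((1 + Q(6))/((4 - 1*(-4)) + 0), 13))**2 = (4 + (2 + 13)**2)**2 = (4 + 15**2)**2 = (4 + 225)**2 = 229**2 = 52441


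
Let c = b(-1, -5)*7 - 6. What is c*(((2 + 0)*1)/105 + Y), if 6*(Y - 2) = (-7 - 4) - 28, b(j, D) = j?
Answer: 12233/210 ≈ 58.252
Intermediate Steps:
Y = -9/2 (Y = 2 + ((-7 - 4) - 28)/6 = 2 + (-11 - 28)/6 = 2 + (⅙)*(-39) = 2 - 13/2 = -9/2 ≈ -4.5000)
c = -13 (c = -1*7 - 6 = -7 - 6 = -13)
c*(((2 + 0)*1)/105 + Y) = -13*(((2 + 0)*1)/105 - 9/2) = -13*((2*1)*(1/105) - 9/2) = -13*(2*(1/105) - 9/2) = -13*(2/105 - 9/2) = -13*(-941/210) = 12233/210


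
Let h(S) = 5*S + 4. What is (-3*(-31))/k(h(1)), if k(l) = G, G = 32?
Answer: 93/32 ≈ 2.9063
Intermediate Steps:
h(S) = 4 + 5*S
k(l) = 32
(-3*(-31))/k(h(1)) = -3*(-31)/32 = 93*(1/32) = 93/32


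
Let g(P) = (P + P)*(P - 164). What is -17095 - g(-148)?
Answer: -109447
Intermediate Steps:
g(P) = 2*P*(-164 + P) (g(P) = (2*P)*(-164 + P) = 2*P*(-164 + P))
-17095 - g(-148) = -17095 - 2*(-148)*(-164 - 148) = -17095 - 2*(-148)*(-312) = -17095 - 1*92352 = -17095 - 92352 = -109447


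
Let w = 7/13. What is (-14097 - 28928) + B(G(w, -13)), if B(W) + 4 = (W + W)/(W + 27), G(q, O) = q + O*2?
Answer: -430621/10 ≈ -43062.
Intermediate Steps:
w = 7/13 (w = 7*(1/13) = 7/13 ≈ 0.53846)
G(q, O) = q + 2*O
B(W) = -4 + 2*W/(27 + W) (B(W) = -4 + (W + W)/(W + 27) = -4 + (2*W)/(27 + W) = -4 + 2*W/(27 + W))
(-14097 - 28928) + B(G(w, -13)) = (-14097 - 28928) + 2*(-54 - (7/13 + 2*(-13)))/(27 + (7/13 + 2*(-13))) = -43025 + 2*(-54 - (7/13 - 26))/(27 + (7/13 - 26)) = -43025 + 2*(-54 - 1*(-331/13))/(27 - 331/13) = -43025 + 2*(-54 + 331/13)/(20/13) = -43025 + 2*(13/20)*(-371/13) = -43025 - 371/10 = -430621/10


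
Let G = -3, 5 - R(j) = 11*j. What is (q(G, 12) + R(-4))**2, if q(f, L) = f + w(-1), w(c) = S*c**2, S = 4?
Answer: 2500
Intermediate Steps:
w(c) = 4*c**2
R(j) = 5 - 11*j
q(f, L) = 4 + f (q(f, L) = f + 4*(-1)**2 = f + 4*1 = f + 4 = 4 + f)
(q(G, 12) + R(-4))**2 = ((4 - 3) + (5 - 11*(-4)))**2 = (1 + (5 + 44))**2 = (1 + 49)**2 = 50**2 = 2500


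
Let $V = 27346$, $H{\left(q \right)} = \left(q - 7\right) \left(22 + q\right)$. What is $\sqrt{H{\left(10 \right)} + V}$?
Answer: $\sqrt{27442} \approx 165.66$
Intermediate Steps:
$H{\left(q \right)} = \left(-7 + q\right) \left(22 + q\right)$
$\sqrt{H{\left(10 \right)} + V} = \sqrt{\left(-154 + 10^{2} + 15 \cdot 10\right) + 27346} = \sqrt{\left(-154 + 100 + 150\right) + 27346} = \sqrt{96 + 27346} = \sqrt{27442}$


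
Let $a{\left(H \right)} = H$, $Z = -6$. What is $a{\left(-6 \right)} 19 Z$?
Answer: $684$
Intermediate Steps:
$a{\left(-6 \right)} 19 Z = \left(-6\right) 19 \left(-6\right) = \left(-114\right) \left(-6\right) = 684$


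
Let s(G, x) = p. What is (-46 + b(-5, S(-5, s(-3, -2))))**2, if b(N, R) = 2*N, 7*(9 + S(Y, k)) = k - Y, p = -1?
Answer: 3136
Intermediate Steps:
s(G, x) = -1
S(Y, k) = -9 - Y/7 + k/7 (S(Y, k) = -9 + (k - Y)/7 = -9 + (-Y/7 + k/7) = -9 - Y/7 + k/7)
(-46 + b(-5, S(-5, s(-3, -2))))**2 = (-46 + 2*(-5))**2 = (-46 - 10)**2 = (-56)**2 = 3136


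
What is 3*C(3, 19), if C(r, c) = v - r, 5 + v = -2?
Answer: -30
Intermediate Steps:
v = -7 (v = -5 - 2 = -7)
C(r, c) = -7 - r
3*C(3, 19) = 3*(-7 - 1*3) = 3*(-7 - 3) = 3*(-10) = -30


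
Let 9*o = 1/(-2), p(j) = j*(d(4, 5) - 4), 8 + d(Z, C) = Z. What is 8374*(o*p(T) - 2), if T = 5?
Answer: 16748/9 ≈ 1860.9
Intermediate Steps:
d(Z, C) = -8 + Z
p(j) = -8*j (p(j) = j*((-8 + 4) - 4) = j*(-4 - 4) = j*(-8) = -8*j)
o = -1/18 (o = (⅑)/(-2) = (⅑)*(-½) = -1/18 ≈ -0.055556)
8374*(o*p(T) - 2) = 8374*(-(-4)*5/9 - 2) = 8374*(-1/18*(-40) - 2) = 8374*(20/9 - 2) = 8374*(2/9) = 16748/9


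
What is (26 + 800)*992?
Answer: 819392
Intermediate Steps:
(26 + 800)*992 = 826*992 = 819392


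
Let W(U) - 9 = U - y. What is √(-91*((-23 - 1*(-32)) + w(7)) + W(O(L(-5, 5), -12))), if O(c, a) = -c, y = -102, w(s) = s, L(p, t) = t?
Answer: 15*I*√6 ≈ 36.742*I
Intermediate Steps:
W(U) = 111 + U (W(U) = 9 + (U - 1*(-102)) = 9 + (U + 102) = 9 + (102 + U) = 111 + U)
√(-91*((-23 - 1*(-32)) + w(7)) + W(O(L(-5, 5), -12))) = √(-91*((-23 - 1*(-32)) + 7) + (111 - 1*5)) = √(-91*((-23 + 32) + 7) + (111 - 5)) = √(-91*(9 + 7) + 106) = √(-91*16 + 106) = √(-1456 + 106) = √(-1350) = 15*I*√6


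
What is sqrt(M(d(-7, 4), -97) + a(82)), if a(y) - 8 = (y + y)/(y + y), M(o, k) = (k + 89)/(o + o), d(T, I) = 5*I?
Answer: 2*sqrt(55)/5 ≈ 2.9665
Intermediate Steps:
M(o, k) = (89 + k)/(2*o) (M(o, k) = (89 + k)/((2*o)) = (89 + k)*(1/(2*o)) = (89 + k)/(2*o))
a(y) = 9 (a(y) = 8 + (y + y)/(y + y) = 8 + (2*y)/((2*y)) = 8 + (2*y)*(1/(2*y)) = 8 + 1 = 9)
sqrt(M(d(-7, 4), -97) + a(82)) = sqrt((89 - 97)/(2*((5*4))) + 9) = sqrt((1/2)*(-8)/20 + 9) = sqrt((1/2)*(1/20)*(-8) + 9) = sqrt(-1/5 + 9) = sqrt(44/5) = 2*sqrt(55)/5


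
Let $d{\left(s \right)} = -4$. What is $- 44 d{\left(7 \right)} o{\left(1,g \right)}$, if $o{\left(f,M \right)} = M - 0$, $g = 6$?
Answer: $1056$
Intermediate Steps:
$o{\left(f,M \right)} = M$ ($o{\left(f,M \right)} = M + 0 = M$)
$- 44 d{\left(7 \right)} o{\left(1,g \right)} = \left(-44\right) \left(-4\right) 6 = 176 \cdot 6 = 1056$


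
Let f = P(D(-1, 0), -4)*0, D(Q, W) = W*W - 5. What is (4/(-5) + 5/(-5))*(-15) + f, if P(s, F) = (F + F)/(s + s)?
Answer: 27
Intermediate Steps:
D(Q, W) = -5 + W**2 (D(Q, W) = W**2 - 5 = -5 + W**2)
P(s, F) = F/s (P(s, F) = (2*F)/((2*s)) = (2*F)*(1/(2*s)) = F/s)
f = 0 (f = -4/(-5 + 0**2)*0 = -4/(-5 + 0)*0 = -4/(-5)*0 = -4*(-1/5)*0 = (4/5)*0 = 0)
(4/(-5) + 5/(-5))*(-15) + f = (4/(-5) + 5/(-5))*(-15) + 0 = (4*(-1/5) + 5*(-1/5))*(-15) + 0 = (-4/5 - 1)*(-15) + 0 = -9/5*(-15) + 0 = 27 + 0 = 27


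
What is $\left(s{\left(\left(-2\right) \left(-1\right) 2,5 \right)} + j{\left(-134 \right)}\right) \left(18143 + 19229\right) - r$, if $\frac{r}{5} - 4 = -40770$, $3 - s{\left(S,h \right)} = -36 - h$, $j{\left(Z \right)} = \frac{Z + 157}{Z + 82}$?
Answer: $\frac{23811685}{13} \approx 1.8317 \cdot 10^{6}$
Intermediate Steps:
$j{\left(Z \right)} = \frac{157 + Z}{82 + Z}$
$s{\left(S,h \right)} = 39 + h$ ($s{\left(S,h \right)} = 3 - \left(-36 - h\right) = 3 + \left(36 + h\right) = 39 + h$)
$r = -203830$ ($r = 20 + 5 \left(-40770\right) = 20 - 203850 = -203830$)
$\left(s{\left(\left(-2\right) \left(-1\right) 2,5 \right)} + j{\left(-134 \right)}\right) \left(18143 + 19229\right) - r = \left(\left(39 + 5\right) + \frac{157 - 134}{82 - 134}\right) \left(18143 + 19229\right) - -203830 = \left(44 + \frac{1}{-52} \cdot 23\right) 37372 + 203830 = \left(44 - \frac{23}{52}\right) 37372 + 203830 = \frac{2265}{52} \cdot 37372 + 203830 = \frac{21161895}{13} + 203830 = \frac{23811685}{13}$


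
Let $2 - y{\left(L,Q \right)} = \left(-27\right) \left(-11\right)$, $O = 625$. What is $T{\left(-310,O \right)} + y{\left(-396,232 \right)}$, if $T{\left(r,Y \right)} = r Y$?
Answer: $-194045$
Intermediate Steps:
$T{\left(r,Y \right)} = Y r$
$y{\left(L,Q \right)} = -295$ ($y{\left(L,Q \right)} = 2 - \left(-27\right) \left(-11\right) = 2 - 297 = -295$)
$T{\left(-310,O \right)} + y{\left(-396,232 \right)} = 625 \left(-310\right) - 295 = -193750 - 295 = -194045$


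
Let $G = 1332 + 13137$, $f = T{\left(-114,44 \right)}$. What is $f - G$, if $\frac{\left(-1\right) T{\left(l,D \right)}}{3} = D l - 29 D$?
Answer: $4407$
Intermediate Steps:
$T{\left(l,D \right)} = 87 D - 3 D l$ ($T{\left(l,D \right)} = - 3 \left(D l - 29 D\right) = - 3 \left(- 29 D + D l\right) = 87 D - 3 D l$)
$f = 18876$ ($f = 3 \cdot 44 \left(29 - -114\right) = 3 \cdot 44 \left(29 + 114\right) = 3 \cdot 44 \cdot 143 = 18876$)
$G = 14469$
$f - G = 18876 - 14469 = 4407$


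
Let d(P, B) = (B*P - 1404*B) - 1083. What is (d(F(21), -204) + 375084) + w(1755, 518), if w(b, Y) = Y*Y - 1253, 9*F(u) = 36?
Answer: 926672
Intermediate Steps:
F(u) = 4 (F(u) = (⅑)*36 = 4)
d(P, B) = -1083 - 1404*B + B*P (d(P, B) = (-1404*B + B*P) - 1083 = -1083 - 1404*B + B*P)
w(b, Y) = -1253 + Y² (w(b, Y) = Y² - 1253 = -1253 + Y²)
(d(F(21), -204) + 375084) + w(1755, 518) = ((-1083 - 1404*(-204) - 204*4) + 375084) + (-1253 + 518²) = ((-1083 + 286416 - 816) + 375084) + (-1253 + 268324) = (284517 + 375084) + 267071 = 659601 + 267071 = 926672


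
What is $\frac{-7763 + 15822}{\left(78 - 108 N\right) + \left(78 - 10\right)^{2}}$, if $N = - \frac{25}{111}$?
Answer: $\frac{298183}{174874} \approx 1.7051$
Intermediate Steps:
$N = - \frac{25}{111}$ ($N = \left(-25\right) \frac{1}{111} = - \frac{25}{111} \approx -0.22523$)
$\frac{-7763 + 15822}{\left(78 - 108 N\right) + \left(78 - 10\right)^{2}} = \frac{-7763 + 15822}{\left(78 - - \frac{900}{37}\right) + \left(78 - 10\right)^{2}} = \frac{8059}{\left(78 + \frac{900}{37}\right) + 68^{2}} = \frac{8059}{\frac{3786}{37} + 4624} = \frac{8059}{\frac{174874}{37}} = 8059 \cdot \frac{37}{174874} = \frac{298183}{174874}$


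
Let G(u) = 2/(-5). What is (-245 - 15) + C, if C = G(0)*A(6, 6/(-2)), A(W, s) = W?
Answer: -1312/5 ≈ -262.40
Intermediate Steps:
G(u) = -2/5 (G(u) = 2*(-1/5) = -2/5)
C = -12/5 (C = -2/5*6 = -12/5 ≈ -2.4000)
(-245 - 15) + C = (-245 - 15) - 12/5 = -260 - 12/5 = -1312/5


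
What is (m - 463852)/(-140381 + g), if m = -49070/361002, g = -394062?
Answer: 83725774387/96467495943 ≈ 0.86792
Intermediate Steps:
m = -24535/180501 (m = -49070*1/361002 = -24535/180501 ≈ -0.13593)
(m - 463852)/(-140381 + g) = (-24535/180501 - 463852)/(-140381 - 394062) = -83725774387/180501/(-534443) = -83725774387/180501*(-1/534443) = 83725774387/96467495943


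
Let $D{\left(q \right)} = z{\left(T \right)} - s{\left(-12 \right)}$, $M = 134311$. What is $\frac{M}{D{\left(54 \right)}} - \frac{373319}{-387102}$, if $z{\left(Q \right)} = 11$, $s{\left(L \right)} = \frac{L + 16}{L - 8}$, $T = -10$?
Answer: $\frac{129990594737}{10838856} \approx 11993.0$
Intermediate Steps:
$s{\left(L \right)} = \frac{16 + L}{-8 + L}$
$D{\left(q \right)} = \frac{56}{5}$ ($D{\left(q \right)} = 11 - \frac{16 - 12}{-8 - 12} = 11 - \frac{1}{-20} \cdot 4 = 11 - \left(- \frac{1}{20}\right) 4 = 11 - - \frac{1}{5} = 11 + \frac{1}{5} = \frac{56}{5}$)
$\frac{M}{D{\left(54 \right)}} - \frac{373319}{-387102} = \frac{134311}{\frac{56}{5}} - \frac{373319}{-387102} = 134311 \cdot \frac{5}{56} - - \frac{373319}{387102} = \frac{671555}{56} + \frac{373319}{387102} = \frac{129990594737}{10838856}$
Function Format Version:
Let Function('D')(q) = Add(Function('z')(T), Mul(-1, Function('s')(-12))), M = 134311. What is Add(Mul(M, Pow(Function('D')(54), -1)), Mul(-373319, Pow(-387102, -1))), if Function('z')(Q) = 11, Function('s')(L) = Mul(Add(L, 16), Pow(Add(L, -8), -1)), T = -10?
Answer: Rational(129990594737, 10838856) ≈ 11993.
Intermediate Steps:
Function('s')(L) = Mul(Pow(Add(-8, L), -1), Add(16, L)) (Function('s')(L) = Mul(Add(16, L), Pow(Add(-8, L), -1)) = Mul(Pow(Add(-8, L), -1), Add(16, L)))
Function('D')(q) = Rational(56, 5) (Function('D')(q) = Add(11, Mul(-1, Mul(Pow(Add(-8, -12), -1), Add(16, -12)))) = Add(11, Mul(-1, Mul(Pow(-20, -1), 4))) = Add(11, Mul(-1, Mul(Rational(-1, 20), 4))) = Add(11, Mul(-1, Rational(-1, 5))) = Add(11, Rational(1, 5)) = Rational(56, 5))
Add(Mul(M, Pow(Function('D')(54), -1)), Mul(-373319, Pow(-387102, -1))) = Add(Mul(134311, Pow(Rational(56, 5), -1)), Mul(-373319, Pow(-387102, -1))) = Add(Mul(134311, Rational(5, 56)), Mul(-373319, Rational(-1, 387102))) = Add(Rational(671555, 56), Rational(373319, 387102)) = Rational(129990594737, 10838856)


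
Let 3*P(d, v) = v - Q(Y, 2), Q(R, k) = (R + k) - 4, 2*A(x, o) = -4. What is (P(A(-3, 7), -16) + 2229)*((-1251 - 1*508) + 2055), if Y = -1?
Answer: 1975504/3 ≈ 6.5850e+5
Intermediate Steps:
A(x, o) = -2 (A(x, o) = (½)*(-4) = -2)
Q(R, k) = -4 + R + k
P(d, v) = 1 + v/3 (P(d, v) = (v - (-4 - 1 + 2))/3 = (v - 1*(-3))/3 = (v + 3)/3 = (3 + v)/3 = 1 + v/3)
(P(A(-3, 7), -16) + 2229)*((-1251 - 1*508) + 2055) = ((1 + (⅓)*(-16)) + 2229)*((-1251 - 1*508) + 2055) = ((1 - 16/3) + 2229)*((-1251 - 508) + 2055) = (-13/3 + 2229)*(-1759 + 2055) = (6674/3)*296 = 1975504/3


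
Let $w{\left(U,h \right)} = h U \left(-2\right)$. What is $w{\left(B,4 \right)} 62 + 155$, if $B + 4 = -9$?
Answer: $6603$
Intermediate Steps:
$B = -13$ ($B = -4 - 9 = -13$)
$w{\left(U,h \right)} = - 2 U h$ ($w{\left(U,h \right)} = U h \left(-2\right) = - 2 U h$)
$w{\left(B,4 \right)} 62 + 155 = \left(-2\right) \left(-13\right) 4 \cdot 62 + 155 = 104 \cdot 62 + 155 = 6448 + 155 = 6603$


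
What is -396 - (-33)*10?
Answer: -66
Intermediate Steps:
-396 - (-33)*10 = -396 - 1*(-330) = -396 + 330 = -66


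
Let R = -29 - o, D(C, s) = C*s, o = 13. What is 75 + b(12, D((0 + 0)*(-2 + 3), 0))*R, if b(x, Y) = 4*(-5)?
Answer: 915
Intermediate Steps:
R = -42 (R = -29 - 1*13 = -29 - 13 = -42)
b(x, Y) = -20
75 + b(12, D((0 + 0)*(-2 + 3), 0))*R = 75 - 20*(-42) = 75 + 840 = 915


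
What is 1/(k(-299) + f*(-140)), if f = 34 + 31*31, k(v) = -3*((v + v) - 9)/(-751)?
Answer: -751/104616121 ≈ -7.1786e-6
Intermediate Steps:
k(v) = -27/751 + 6*v/751 (k(v) = -3*(2*v - 9)*(-1/751) = -3*(-9 + 2*v)*(-1/751) = (27 - 6*v)*(-1/751) = -27/751 + 6*v/751)
f = 995 (f = 34 + 961 = 995)
1/(k(-299) + f*(-140)) = 1/((-27/751 + (6/751)*(-299)) + 995*(-140)) = 1/((-27/751 - 1794/751) - 139300) = 1/(-1821/751 - 139300) = 1/(-104616121/751) = -751/104616121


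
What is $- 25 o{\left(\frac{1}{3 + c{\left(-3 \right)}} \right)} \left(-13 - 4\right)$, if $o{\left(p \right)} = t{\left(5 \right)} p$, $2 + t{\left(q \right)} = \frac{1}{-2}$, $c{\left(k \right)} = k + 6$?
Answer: $- \frac{2125}{12} \approx -177.08$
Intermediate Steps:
$c{\left(k \right)} = 6 + k$
$t{\left(q \right)} = - \frac{5}{2}$ ($t{\left(q \right)} = -2 + \frac{1}{-2} = -2 - \frac{1}{2} = - \frac{5}{2}$)
$o{\left(p \right)} = - \frac{5 p}{2}$
$- 25 o{\left(\frac{1}{3 + c{\left(-3 \right)}} \right)} \left(-13 - 4\right) = - 25 \left(- \frac{5}{2 \left(3 + \left(6 - 3\right)\right)}\right) \left(-13 - 4\right) = - 25 \left(- \frac{5}{2 \left(3 + 3\right)}\right) \left(-13 - 4\right) = - 25 \left(- \frac{5}{2 \cdot 6}\right) \left(-17\right) = - 25 \left(\left(- \frac{5}{2}\right) \frac{1}{6}\right) \left(-17\right) = \left(-25\right) \left(- \frac{5}{12}\right) \left(-17\right) = \frac{125}{12} \left(-17\right) = - \frac{2125}{12}$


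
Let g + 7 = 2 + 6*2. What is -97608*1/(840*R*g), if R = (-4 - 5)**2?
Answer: -83/405 ≈ -0.20494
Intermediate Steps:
R = 81 (R = (-9)**2 = 81)
g = 7 (g = -7 + (2 + 6*2) = -7 + (2 + 12) = -7 + 14 = 7)
-97608*1/(840*R*g) = -97608/((21*(-10))*(-4*81*7)) = -97608/((-(-68040)*7)) = -97608/((-210*(-2268))) = -97608/476280 = -97608*1/476280 = -83/405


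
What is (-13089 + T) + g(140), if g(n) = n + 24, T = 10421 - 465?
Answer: -2969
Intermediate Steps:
T = 9956
g(n) = 24 + n
(-13089 + T) + g(140) = (-13089 + 9956) + (24 + 140) = -3133 + 164 = -2969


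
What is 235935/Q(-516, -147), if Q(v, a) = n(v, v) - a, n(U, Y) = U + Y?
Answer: -15729/59 ≈ -266.59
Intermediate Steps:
Q(v, a) = -a + 2*v (Q(v, a) = (v + v) - a = 2*v - a = -a + 2*v)
235935/Q(-516, -147) = 235935/(-1*(-147) + 2*(-516)) = 235935/(147 - 1032) = 235935/(-885) = 235935*(-1/885) = -15729/59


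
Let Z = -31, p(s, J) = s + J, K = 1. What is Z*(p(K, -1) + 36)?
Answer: -1116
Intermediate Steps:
p(s, J) = J + s
Z*(p(K, -1) + 36) = -31*((-1 + 1) + 36) = -31*(0 + 36) = -31*36 = -1116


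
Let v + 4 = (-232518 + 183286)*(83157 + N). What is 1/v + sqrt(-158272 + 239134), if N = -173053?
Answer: 1/4425759868 + sqrt(80862) ≈ 284.36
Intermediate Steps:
v = 4425759868 (v = -4 + (-232518 + 183286)*(83157 - 173053) = -4 - 49232*(-89896) = -4 + 4425759872 = 4425759868)
1/v + sqrt(-158272 + 239134) = 1/4425759868 + sqrt(-158272 + 239134) = 1/4425759868 + sqrt(80862)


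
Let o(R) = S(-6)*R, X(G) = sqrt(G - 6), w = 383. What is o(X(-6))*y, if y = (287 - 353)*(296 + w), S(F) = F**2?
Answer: -3226608*I*sqrt(3) ≈ -5.5886e+6*I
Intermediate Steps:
X(G) = sqrt(-6 + G)
y = -44814 (y = (287 - 353)*(296 + 383) = -66*679 = -44814)
o(R) = 36*R (o(R) = (-6)**2*R = 36*R)
o(X(-6))*y = (36*sqrt(-6 - 6))*(-44814) = (36*sqrt(-12))*(-44814) = (36*(2*I*sqrt(3)))*(-44814) = (72*I*sqrt(3))*(-44814) = -3226608*I*sqrt(3)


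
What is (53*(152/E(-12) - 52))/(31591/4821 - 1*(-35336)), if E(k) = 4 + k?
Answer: -18141423/170386447 ≈ -0.10647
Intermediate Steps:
(53*(152/E(-12) - 52))/(31591/4821 - 1*(-35336)) = (53*(152/(4 - 12) - 52))/(31591/4821 - 1*(-35336)) = (53*(152/(-8) - 52))/(31591*(1/4821) + 35336) = (53*(152*(-⅛) - 52))/(31591/4821 + 35336) = (53*(-19 - 52))/(170386447/4821) = (53*(-71))*(4821/170386447) = -3763*4821/170386447 = -18141423/170386447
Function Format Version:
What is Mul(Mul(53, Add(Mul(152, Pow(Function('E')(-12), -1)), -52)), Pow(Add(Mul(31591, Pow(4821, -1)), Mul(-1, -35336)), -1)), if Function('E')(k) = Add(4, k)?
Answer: Rational(-18141423, 170386447) ≈ -0.10647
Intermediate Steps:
Mul(Mul(53, Add(Mul(152, Pow(Function('E')(-12), -1)), -52)), Pow(Add(Mul(31591, Pow(4821, -1)), Mul(-1, -35336)), -1)) = Mul(Mul(53, Add(Mul(152, Pow(Add(4, -12), -1)), -52)), Pow(Add(Mul(31591, Pow(4821, -1)), Mul(-1, -35336)), -1)) = Mul(Mul(53, Add(Mul(152, Pow(-8, -1)), -52)), Pow(Add(Mul(31591, Rational(1, 4821)), 35336), -1)) = Mul(Mul(53, Add(Mul(152, Rational(-1, 8)), -52)), Pow(Add(Rational(31591, 4821), 35336), -1)) = Mul(Mul(53, Add(-19, -52)), Pow(Rational(170386447, 4821), -1)) = Mul(Mul(53, -71), Rational(4821, 170386447)) = Mul(-3763, Rational(4821, 170386447)) = Rational(-18141423, 170386447)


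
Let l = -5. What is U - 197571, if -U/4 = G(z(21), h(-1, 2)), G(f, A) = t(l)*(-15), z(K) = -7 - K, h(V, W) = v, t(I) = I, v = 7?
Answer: -197871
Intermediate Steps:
h(V, W) = 7
G(f, A) = 75 (G(f, A) = -5*(-15) = 75)
U = -300 (U = -4*75 = -300)
U - 197571 = -300 - 197571 = -197871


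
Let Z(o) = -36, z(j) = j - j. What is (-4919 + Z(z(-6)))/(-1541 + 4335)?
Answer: -4955/2794 ≈ -1.7734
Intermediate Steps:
z(j) = 0
(-4919 + Z(z(-6)))/(-1541 + 4335) = (-4919 - 36)/(-1541 + 4335) = -4955/2794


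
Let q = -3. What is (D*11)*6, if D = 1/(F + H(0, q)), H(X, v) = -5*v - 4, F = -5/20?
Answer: 264/43 ≈ 6.1395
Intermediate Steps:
F = -1/4 (F = -5*1/20 = -1/4 ≈ -0.25000)
H(X, v) = -4 - 5*v
D = 4/43 (D = 1/(-1/4 + (-4 - 5*(-3))) = 1/(-1/4 + (-4 + 15)) = 1/(-1/4 + 11) = 1/(43/4) = 4/43 ≈ 0.093023)
(D*11)*6 = ((4/43)*11)*6 = (44/43)*6 = 264/43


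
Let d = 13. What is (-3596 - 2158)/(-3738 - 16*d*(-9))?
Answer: 959/311 ≈ 3.0836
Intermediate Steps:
(-3596 - 2158)/(-3738 - 16*d*(-9)) = (-3596 - 2158)/(-3738 - 16*13*(-9)) = -5754/(-3738 - 208*(-9)) = -5754/(-3738 + 1872) = -5754/(-1866) = -5754*(-1/1866) = 959/311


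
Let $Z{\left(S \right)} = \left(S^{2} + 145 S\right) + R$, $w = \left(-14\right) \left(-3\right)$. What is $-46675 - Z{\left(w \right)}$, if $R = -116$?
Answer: $-54413$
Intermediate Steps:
$w = 42$
$Z{\left(S \right)} = -116 + S^{2} + 145 S$ ($Z{\left(S \right)} = \left(S^{2} + 145 S\right) - 116 = -116 + S^{2} + 145 S$)
$-46675 - Z{\left(w \right)} = -46675 - \left(-116 + 42^{2} + 145 \cdot 42\right) = -46675 - \left(-116 + 1764 + 6090\right) = -46675 - 7738 = -54413$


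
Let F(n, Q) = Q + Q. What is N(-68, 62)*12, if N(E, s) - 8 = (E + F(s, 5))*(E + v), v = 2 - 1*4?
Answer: 48816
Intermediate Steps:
F(n, Q) = 2*Q
v = -2 (v = 2 - 4 = -2)
N(E, s) = 8 + (-2 + E)*(10 + E) (N(E, s) = 8 + (E + 2*5)*(E - 2) = 8 + (E + 10)*(-2 + E) = 8 + (10 + E)*(-2 + E) = 8 + (-2 + E)*(10 + E))
N(-68, 62)*12 = (-12 + (-68)² + 8*(-68))*12 = (-12 + 4624 - 544)*12 = 4068*12 = 48816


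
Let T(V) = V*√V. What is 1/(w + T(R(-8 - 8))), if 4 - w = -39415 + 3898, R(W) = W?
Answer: 35521/1261745537 + 64*I/1261745537 ≈ 2.8152e-5 + 5.0723e-8*I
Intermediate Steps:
w = 35521 (w = 4 - (-39415 + 3898) = 4 - 1*(-35517) = 4 + 35517 = 35521)
T(V) = V^(3/2)
1/(w + T(R(-8 - 8))) = 1/(35521 + (-8 - 8)^(3/2)) = 1/(35521 + (-16)^(3/2)) = 1/(35521 - 64*I) = (35521 + 64*I)/1261745537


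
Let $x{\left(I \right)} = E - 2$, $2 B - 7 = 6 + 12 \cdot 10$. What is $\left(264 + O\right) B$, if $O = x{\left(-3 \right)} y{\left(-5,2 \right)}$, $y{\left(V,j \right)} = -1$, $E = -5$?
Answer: $\frac{36043}{2} \approx 18022.0$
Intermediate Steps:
$B = \frac{133}{2}$ ($B = \frac{7}{2} + \frac{6 + 12 \cdot 10}{2} = \frac{7}{2} + \frac{6 + 120}{2} = \frac{7}{2} + \frac{1}{2} \cdot 126 = \frac{7}{2} + 63 = \frac{133}{2} \approx 66.5$)
$x{\left(I \right)} = -7$ ($x{\left(I \right)} = -5 - 2 = -7$)
$O = 7$ ($O = \left(-7\right) \left(-1\right) = 7$)
$\left(264 + O\right) B = \left(264 + 7\right) \frac{133}{2} = 271 \cdot \frac{133}{2} = \frac{36043}{2}$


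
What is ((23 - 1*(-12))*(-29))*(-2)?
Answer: 2030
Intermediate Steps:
((23 - 1*(-12))*(-29))*(-2) = ((23 + 12)*(-29))*(-2) = (35*(-29))*(-2) = -1015*(-2) = 2030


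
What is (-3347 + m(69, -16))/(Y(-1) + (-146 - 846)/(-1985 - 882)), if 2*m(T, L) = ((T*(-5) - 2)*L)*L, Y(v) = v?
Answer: 45645507/625 ≈ 73033.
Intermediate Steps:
m(T, L) = L²*(-2 - 5*T)/2 (m(T, L) = (((T*(-5) - 2)*L)*L)/2 = (((-5*T - 2)*L)*L)/2 = (((-2 - 5*T)*L)*L)/2 = ((L*(-2 - 5*T))*L)/2 = (L²*(-2 - 5*T))/2 = L²*(-2 - 5*T)/2)
(-3347 + m(69, -16))/(Y(-1) + (-146 - 846)/(-1985 - 882)) = (-3347 + (½)*(-16)²*(-2 - 5*69))/(-1 + (-146 - 846)/(-1985 - 882)) = (-3347 + (½)*256*(-2 - 345))/(-1 - 992/(-2867)) = (-3347 + (½)*256*(-347))/(-1 - 992*(-1/2867)) = (-3347 - 44416)/(-1 + 992/2867) = -47763/(-1875/2867) = -47763*(-2867/1875) = 45645507/625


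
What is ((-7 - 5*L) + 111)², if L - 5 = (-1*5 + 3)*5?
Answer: 16641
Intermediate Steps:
L = -5 (L = 5 + (-1*5 + 3)*5 = 5 + (-5 + 3)*5 = 5 - 2*5 = 5 - 10 = -5)
((-7 - 5*L) + 111)² = ((-7 - 5*(-5)) + 111)² = ((-7 + 25) + 111)² = (18 + 111)² = 129² = 16641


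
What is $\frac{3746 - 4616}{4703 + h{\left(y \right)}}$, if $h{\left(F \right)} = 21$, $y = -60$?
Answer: $- \frac{435}{2362} \approx -0.18417$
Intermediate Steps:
$\frac{3746 - 4616}{4703 + h{\left(y \right)}} = \frac{3746 - 4616}{4703 + 21} = - \frac{870}{4724} = \left(-870\right) \frac{1}{4724} = - \frac{435}{2362}$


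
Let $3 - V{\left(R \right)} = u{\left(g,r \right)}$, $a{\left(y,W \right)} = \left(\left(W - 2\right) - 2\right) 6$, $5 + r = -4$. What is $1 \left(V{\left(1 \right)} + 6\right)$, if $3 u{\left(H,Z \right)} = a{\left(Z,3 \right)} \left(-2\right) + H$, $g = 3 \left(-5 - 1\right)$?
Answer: $11$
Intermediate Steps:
$r = -9$ ($r = -5 - 4 = -9$)
$a{\left(y,W \right)} = -24 + 6 W$ ($a{\left(y,W \right)} = \left(\left(-2 + W\right) - 2\right) 6 = \left(-4 + W\right) 6 = -24 + 6 W$)
$g = -18$ ($g = 3 \left(-6\right) = -18$)
$u{\left(H,Z \right)} = 4 + \frac{H}{3}$ ($u{\left(H,Z \right)} = \frac{\left(-24 + 6 \cdot 3\right) \left(-2\right) + H}{3} = \frac{\left(-24 + 18\right) \left(-2\right) + H}{3} = \frac{\left(-6\right) \left(-2\right) + H}{3} = \frac{12 + H}{3} = 4 + \frac{H}{3}$)
$V{\left(R \right)} = 5$ ($V{\left(R \right)} = 3 - \left(4 + \frac{1}{3} \left(-18\right)\right) = 3 - \left(4 - 6\right) = 3 - -2 = 3 + 2 = 5$)
$1 \left(V{\left(1 \right)} + 6\right) = 1 \left(5 + 6\right) = 1 \cdot 11 = 11$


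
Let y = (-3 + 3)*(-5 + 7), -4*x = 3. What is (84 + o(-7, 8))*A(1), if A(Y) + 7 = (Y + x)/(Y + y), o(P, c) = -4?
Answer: -540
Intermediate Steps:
x = -3/4 (x = -1/4*3 = -3/4 ≈ -0.75000)
y = 0 (y = 0*2 = 0)
A(Y) = -7 + (-3/4 + Y)/Y (A(Y) = -7 + (Y - 3/4)/(Y + 0) = -7 + (-3/4 + Y)/Y)
(84 + o(-7, 8))*A(1) = (84 - 4)*(-6 - 3/4/1) = 80*(-6 - 3/4*1) = 80*(-6 - 3/4) = 80*(-27/4) = -540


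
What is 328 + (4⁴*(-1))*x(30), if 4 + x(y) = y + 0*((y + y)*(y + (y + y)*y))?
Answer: -6328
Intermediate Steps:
x(y) = -4 + y (x(y) = -4 + (y + 0*((y + y)*(y + (y + y)*y))) = -4 + (y + 0*((2*y)*(y + (2*y)*y))) = -4 + (y + 0*((2*y)*(y + 2*y²))) = -4 + (y + 0*(2*y*(y + 2*y²))) = -4 + (y + 0) = -4 + y)
328 + (4⁴*(-1))*x(30) = 328 + (4⁴*(-1))*(-4 + 30) = 328 + (256*(-1))*26 = 328 - 256*26 = 328 - 6656 = -6328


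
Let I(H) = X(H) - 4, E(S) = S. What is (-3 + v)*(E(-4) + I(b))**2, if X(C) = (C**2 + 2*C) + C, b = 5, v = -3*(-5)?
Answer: 12288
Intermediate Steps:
v = 15
X(C) = C**2 + 3*C
I(H) = -4 + H*(3 + H) (I(H) = H*(3 + H) - 4 = -4 + H*(3 + H))
(-3 + v)*(E(-4) + I(b))**2 = (-3 + 15)*(-4 + (-4 + 5*(3 + 5)))**2 = 12*(-4 + (-4 + 5*8))**2 = 12*(-4 + (-4 + 40))**2 = 12*(-4 + 36)**2 = 12*32**2 = 12*1024 = 12288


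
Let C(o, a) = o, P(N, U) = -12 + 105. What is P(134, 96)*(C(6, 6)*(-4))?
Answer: -2232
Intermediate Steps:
P(N, U) = 93
P(134, 96)*(C(6, 6)*(-4)) = 93*(6*(-4)) = 93*(-24) = -2232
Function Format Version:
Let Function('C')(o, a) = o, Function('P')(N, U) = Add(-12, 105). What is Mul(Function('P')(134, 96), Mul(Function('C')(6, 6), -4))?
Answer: -2232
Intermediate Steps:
Function('P')(N, U) = 93
Mul(Function('P')(134, 96), Mul(Function('C')(6, 6), -4)) = Mul(93, Mul(6, -4)) = Mul(93, -24) = -2232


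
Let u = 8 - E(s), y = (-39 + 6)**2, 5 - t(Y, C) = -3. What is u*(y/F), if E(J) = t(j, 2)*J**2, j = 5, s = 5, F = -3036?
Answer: 1584/23 ≈ 68.870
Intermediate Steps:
t(Y, C) = 8 (t(Y, C) = 5 - 1*(-3) = 5 + 3 = 8)
E(J) = 8*J**2
y = 1089 (y = (-33)**2 = 1089)
u = -192 (u = 8 - 8*5**2 = 8 - 8*25 = 8 - 1*200 = 8 - 200 = -192)
u*(y/F) = -209088/(-3036) = -209088*(-1)/3036 = -192*(-33/92) = 1584/23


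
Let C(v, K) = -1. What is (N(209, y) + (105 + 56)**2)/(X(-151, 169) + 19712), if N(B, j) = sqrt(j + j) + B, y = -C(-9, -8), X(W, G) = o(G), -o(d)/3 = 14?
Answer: 2613/1967 + sqrt(2)/19670 ≈ 1.3285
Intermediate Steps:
o(d) = -42 (o(d) = -3*14 = -42)
X(W, G) = -42
y = 1 (y = -1*(-1) = 1)
N(B, j) = B + sqrt(2)*sqrt(j) (N(B, j) = sqrt(2*j) + B = sqrt(2)*sqrt(j) + B = B + sqrt(2)*sqrt(j))
(N(209, y) + (105 + 56)**2)/(X(-151, 169) + 19712) = ((209 + sqrt(2)*sqrt(1)) + (105 + 56)**2)/(-42 + 19712) = ((209 + sqrt(2)*1) + 161**2)/19670 = ((209 + sqrt(2)) + 25921)*(1/19670) = (26130 + sqrt(2))*(1/19670) = 2613/1967 + sqrt(2)/19670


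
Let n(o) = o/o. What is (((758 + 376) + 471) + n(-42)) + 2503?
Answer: 4109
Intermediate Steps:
n(o) = 1
(((758 + 376) + 471) + n(-42)) + 2503 = (((758 + 376) + 471) + 1) + 2503 = ((1134 + 471) + 1) + 2503 = (1605 + 1) + 2503 = 1606 + 2503 = 4109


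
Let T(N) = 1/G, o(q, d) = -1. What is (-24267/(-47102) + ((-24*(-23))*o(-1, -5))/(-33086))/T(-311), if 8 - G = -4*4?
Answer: 4973389596/389604193 ≈ 12.765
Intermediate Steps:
G = 24 (G = 8 - (-4)*4 = 8 - 1*(-16) = 8 + 16 = 24)
T(N) = 1/24
(-24267/(-47102) + ((-24*(-23))*o(-1, -5))/(-33086))/T(-311) = (-24267/(-47102) + (-24*(-23)*(-1))/(-33086))/(1/24) = (-24267*(-1/47102) + (552*(-1))*(-1/33086))*24 = (24267/47102 - 552*(-1/33086))*24 = (24267/47102 + 276/16543)*24 = (414449133/779208386)*24 = 4973389596/389604193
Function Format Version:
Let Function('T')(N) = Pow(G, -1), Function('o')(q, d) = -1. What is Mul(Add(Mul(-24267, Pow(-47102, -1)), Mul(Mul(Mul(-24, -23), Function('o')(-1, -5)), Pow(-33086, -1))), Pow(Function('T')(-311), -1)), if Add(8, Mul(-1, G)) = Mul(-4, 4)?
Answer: Rational(4973389596, 389604193) ≈ 12.765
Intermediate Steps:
G = 24 (G = Add(8, Mul(-1, Mul(-4, 4))) = Add(8, Mul(-1, -16)) = Add(8, 16) = 24)
Function('T')(N) = Rational(1, 24) (Function('T')(N) = Pow(24, -1) = Rational(1, 24))
Mul(Add(Mul(-24267, Pow(-47102, -1)), Mul(Mul(Mul(-24, -23), Function('o')(-1, -5)), Pow(-33086, -1))), Pow(Function('T')(-311), -1)) = Mul(Add(Mul(-24267, Pow(-47102, -1)), Mul(Mul(Mul(-24, -23), -1), Pow(-33086, -1))), Pow(Rational(1, 24), -1)) = Mul(Add(Mul(-24267, Rational(-1, 47102)), Mul(Mul(552, -1), Rational(-1, 33086))), 24) = Mul(Add(Rational(24267, 47102), Mul(-552, Rational(-1, 33086))), 24) = Mul(Add(Rational(24267, 47102), Rational(276, 16543)), 24) = Mul(Rational(414449133, 779208386), 24) = Rational(4973389596, 389604193)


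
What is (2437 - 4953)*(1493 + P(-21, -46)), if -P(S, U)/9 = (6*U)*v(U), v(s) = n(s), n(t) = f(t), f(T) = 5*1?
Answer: -35005108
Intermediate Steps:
f(T) = 5
n(t) = 5
v(s) = 5
P(S, U) = -270*U (P(S, U) = -9*6*U*5 = -270*U)
(2437 - 4953)*(1493 + P(-21, -46)) = (2437 - 4953)*(1493 - 270*(-46)) = -2516*(1493 + 12420) = -2516*13913 = -35005108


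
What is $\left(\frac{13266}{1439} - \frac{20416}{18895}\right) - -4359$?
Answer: $\frac{118742078341}{27189905} \approx 4367.1$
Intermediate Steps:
$\left(\frac{13266}{1439} - \frac{20416}{18895}\right) - -4359 = \left(13266 \cdot \frac{1}{1439} - \frac{20416}{18895}\right) + 4359 = \left(\frac{13266}{1439} - \frac{20416}{18895}\right) + 4359 = \frac{221282446}{27189905} + 4359 = \frac{118742078341}{27189905}$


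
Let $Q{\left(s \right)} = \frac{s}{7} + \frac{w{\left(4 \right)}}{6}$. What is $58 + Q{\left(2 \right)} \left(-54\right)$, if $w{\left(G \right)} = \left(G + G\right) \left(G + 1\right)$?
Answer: $- \frac{2222}{7} \approx -317.43$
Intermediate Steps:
$w{\left(G \right)} = 2 G \left(1 + G\right)$
$Q{\left(s \right)} = \frac{20}{3} + \frac{s}{7}$ ($Q{\left(s \right)} = \frac{s}{7} + \frac{2 \cdot 4 \left(1 + 4\right)}{6} = s \frac{1}{7} + 2 \cdot 4 \cdot 5 \cdot \frac{1}{6} = \frac{s}{7} + 40 \cdot \frac{1}{6} = \frac{s}{7} + \frac{20}{3} = \frac{20}{3} + \frac{s}{7}$)
$58 + Q{\left(2 \right)} \left(-54\right) = 58 + \left(\frac{20}{3} + \frac{1}{7} \cdot 2\right) \left(-54\right) = 58 + \left(\frac{20}{3} + \frac{2}{7}\right) \left(-54\right) = 58 + \frac{146}{21} \left(-54\right) = 58 - \frac{2628}{7} = - \frac{2222}{7}$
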